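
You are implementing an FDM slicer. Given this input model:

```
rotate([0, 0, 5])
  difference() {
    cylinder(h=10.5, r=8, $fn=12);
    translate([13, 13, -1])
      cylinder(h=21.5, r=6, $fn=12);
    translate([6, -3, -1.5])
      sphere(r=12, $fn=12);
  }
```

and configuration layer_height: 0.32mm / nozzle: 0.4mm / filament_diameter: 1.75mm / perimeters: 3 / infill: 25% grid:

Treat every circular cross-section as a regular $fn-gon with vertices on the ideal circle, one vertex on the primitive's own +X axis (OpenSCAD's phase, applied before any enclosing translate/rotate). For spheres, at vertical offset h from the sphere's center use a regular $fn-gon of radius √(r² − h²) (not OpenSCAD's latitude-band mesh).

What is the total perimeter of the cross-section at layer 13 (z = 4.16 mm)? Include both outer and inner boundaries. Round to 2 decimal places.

43.49 mm

At z = 4.16 mm: the r=8 cylinder gives a regular 12-gon of circumradius 8 (constant along its height) (perimeter = 2·12·8.000·sin(180°/12) = 49.69 mm); the r=6 cylinder at (13, 13) gives a regular 12-gon of circumradius 6 (constant along its height) (perimeter = 2·12·6.000·sin(180°/12) = 37.27 mm); the sphere at (6, -3): section is a regular 12-gon, circumradius = √(r²−h²) = √(12²−5.66²) = 10.581 (perimeter = 2·12·10.581·sin(180°/12) = 65.73 mm); Subtracting the remaining from the first: starting from the r=8 cylinder, the r=6 cylinder at (13, 13) misses the remaining region (no effect); the r=12 sphere at (6, -3) partially overlaps it — only the 135.52 mm² overlap (of its 335.89 mm²) is removed, clipping the outline — boundary = 43.49 mm; (rotated 5° about Z; rotation is an isometry so areas/perimeters/island counts are preserved). Overall, the cross-section is a single solid region. Total boundary length (outer) = 43.49 mm.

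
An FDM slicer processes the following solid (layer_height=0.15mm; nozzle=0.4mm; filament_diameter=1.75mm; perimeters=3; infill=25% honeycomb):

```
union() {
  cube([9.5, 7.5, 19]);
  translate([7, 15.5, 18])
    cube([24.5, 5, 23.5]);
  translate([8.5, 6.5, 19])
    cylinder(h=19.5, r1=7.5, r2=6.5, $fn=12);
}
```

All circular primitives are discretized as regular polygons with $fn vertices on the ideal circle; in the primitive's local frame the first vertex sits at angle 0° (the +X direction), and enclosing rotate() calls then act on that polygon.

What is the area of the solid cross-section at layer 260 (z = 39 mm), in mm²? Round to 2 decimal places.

122.50 mm²

At z = 39 mm: the cube does not reach this height (z outside [0, 19]); the 24.5×5 cube at (7, 15.5) contributes its full rectangle (area 122.50 mm²); the cone at (8.5, 6.5) does not reach this height (z outside [19, 38.5]); Merging all regions: only the 24.5×5 cube at (7, 15.5) is present, so the union is just that shape — area = 122.50 mm². Overall, the cross-section is a single solid region. Net area = 122.50 mm².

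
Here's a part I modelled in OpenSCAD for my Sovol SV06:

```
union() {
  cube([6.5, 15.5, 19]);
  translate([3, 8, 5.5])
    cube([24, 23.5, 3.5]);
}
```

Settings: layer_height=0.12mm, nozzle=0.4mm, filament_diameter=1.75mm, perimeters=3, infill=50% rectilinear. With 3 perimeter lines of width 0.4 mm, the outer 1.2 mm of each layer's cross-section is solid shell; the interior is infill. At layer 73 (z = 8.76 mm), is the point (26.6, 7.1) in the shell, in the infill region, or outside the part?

At z = 8.76 mm: the cube is present — its section is the full 6.5×15.5 rectangle; the 24×23.5 cube at (3, 8) contributes its full rectangle; Merging all regions: the regions partially overlap (shared area 26.25 mm²), so overlapping operands fuse into one piece — 1 connected region. Overall, the cross-section is a single solid region. The nearest boundary edge runs (27.00, 8.00)→(6.50, 8.00); distance from the point to it = 0.90 mm. The point is not inside any of the regions above, so it lies outside the cross-section (0.90 mm from the nearest boundary).

outside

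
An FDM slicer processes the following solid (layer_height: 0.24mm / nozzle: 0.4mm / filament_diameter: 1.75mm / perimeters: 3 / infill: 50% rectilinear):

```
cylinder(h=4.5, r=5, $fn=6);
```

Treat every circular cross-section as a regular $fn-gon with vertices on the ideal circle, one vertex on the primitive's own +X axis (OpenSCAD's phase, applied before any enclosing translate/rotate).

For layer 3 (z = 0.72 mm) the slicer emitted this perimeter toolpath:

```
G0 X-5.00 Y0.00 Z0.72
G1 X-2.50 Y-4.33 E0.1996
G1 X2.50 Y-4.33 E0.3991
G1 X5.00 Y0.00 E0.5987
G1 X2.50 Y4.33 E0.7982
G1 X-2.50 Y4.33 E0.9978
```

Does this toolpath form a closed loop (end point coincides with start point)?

no

Start point (G0): (-5.00, 0.00). End point (last G1): the path does not return to the start — open.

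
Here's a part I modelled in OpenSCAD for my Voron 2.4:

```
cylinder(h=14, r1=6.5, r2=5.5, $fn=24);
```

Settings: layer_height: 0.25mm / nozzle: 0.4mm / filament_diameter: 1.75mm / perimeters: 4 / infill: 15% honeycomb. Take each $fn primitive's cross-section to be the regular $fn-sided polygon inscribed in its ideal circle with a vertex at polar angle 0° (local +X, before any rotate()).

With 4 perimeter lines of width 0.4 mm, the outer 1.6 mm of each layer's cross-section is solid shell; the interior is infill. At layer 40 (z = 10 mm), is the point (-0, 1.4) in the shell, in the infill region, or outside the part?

infill

At z = 10 mm: the cone: at t=0.714 of its height the radius interpolates to r₁+(r₂−r₁)t = 5.786, giving a regular 24-gon of that circumradius. Overall, the cross-section is a single solid region. The nearest boundary edge runs (1.50, 5.59)→(0.00, 5.79); distance from the point to it = 4.35 mm. The point is inside the cross-section and 4.35 mm from the nearest boundary — more than the 1.6 mm shell width (4 × 0.4), so it's in the infill interior.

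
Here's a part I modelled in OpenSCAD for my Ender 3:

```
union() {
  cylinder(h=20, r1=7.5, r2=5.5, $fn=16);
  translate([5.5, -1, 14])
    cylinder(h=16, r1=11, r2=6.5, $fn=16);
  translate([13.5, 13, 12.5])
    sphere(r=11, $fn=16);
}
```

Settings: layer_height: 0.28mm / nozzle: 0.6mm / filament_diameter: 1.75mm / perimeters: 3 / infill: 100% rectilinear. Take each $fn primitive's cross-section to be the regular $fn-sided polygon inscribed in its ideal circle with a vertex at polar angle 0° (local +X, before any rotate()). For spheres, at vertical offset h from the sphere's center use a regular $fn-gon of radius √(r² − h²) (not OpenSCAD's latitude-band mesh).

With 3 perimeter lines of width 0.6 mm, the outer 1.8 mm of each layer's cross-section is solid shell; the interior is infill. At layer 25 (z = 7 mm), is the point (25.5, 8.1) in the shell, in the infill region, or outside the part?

outside

At z = 7 mm: the cone (r1=7.5→r2=5.5) has section circumradius 6.800 here — a regular 16-gon; the cone at (5.5, -1) does not reach this height (z outside [14, 30]); the r=11 sphere at (13.5, 13) contributes a regular 16-gon of circumradius √(11²−5.5²) = 9.526; Merging all regions: the 2 present regions are separate (no shared area or edge), so areas and boundary lengths simply add and each stays a separate island — 2 connected regions. Overall, the cross-section has 2 separate islands. The nearest boundary edge runs (23.03, 13.00)→(22.30, 9.35); distance from the point to it = 3.44 mm. The point is not inside any of the regions above, so it lies outside the cross-section (3.44 mm from the nearest boundary).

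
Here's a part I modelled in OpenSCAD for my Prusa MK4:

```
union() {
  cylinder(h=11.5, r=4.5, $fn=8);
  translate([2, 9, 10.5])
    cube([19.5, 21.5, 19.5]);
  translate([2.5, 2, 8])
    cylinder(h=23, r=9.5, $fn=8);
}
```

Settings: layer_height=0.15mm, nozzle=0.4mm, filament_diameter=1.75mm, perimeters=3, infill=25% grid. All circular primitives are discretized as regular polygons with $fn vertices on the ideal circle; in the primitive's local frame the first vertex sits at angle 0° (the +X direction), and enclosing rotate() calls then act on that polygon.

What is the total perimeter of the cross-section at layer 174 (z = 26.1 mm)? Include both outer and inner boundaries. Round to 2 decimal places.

124.27 mm

At z = 26.1 mm: the cylinder is absent (z outside [0, 11.5]); the 19.5×21.5 cube at (2, 9) contributes its full rectangle (perimeter 82.00 mm); the r=9.5 cylinder at (2.5, 2) gives a regular 8-gon of circumradius 9.5 (constant along its height) (perimeter = 2·8·9.500·sin(180°/8) = 58.17 mm); Taking the union: the regions partially overlap (shared area 8.74 mm²), so the edge portions inside another operand are dropped and the merged outline is re-measured after clipping — boundary = 124.27 mm. Overall, the cross-section is a single solid region. Total boundary length (outer) = 124.27 mm.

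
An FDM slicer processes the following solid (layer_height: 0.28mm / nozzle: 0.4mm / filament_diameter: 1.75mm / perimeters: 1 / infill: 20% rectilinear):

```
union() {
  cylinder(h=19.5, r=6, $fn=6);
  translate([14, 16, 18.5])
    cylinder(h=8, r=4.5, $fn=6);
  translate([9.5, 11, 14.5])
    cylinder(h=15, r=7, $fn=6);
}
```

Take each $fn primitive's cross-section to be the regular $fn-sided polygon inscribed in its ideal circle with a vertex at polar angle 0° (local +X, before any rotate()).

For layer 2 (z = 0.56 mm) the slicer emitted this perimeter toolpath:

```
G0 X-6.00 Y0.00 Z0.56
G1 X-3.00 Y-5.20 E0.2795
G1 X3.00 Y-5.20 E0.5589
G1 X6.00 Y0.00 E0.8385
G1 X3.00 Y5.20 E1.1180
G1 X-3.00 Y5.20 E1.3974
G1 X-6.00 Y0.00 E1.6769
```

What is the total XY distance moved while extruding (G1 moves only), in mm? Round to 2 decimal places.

Sum the Euclidean lengths of each G1 segment: total = 36.01 mm.

36.01 mm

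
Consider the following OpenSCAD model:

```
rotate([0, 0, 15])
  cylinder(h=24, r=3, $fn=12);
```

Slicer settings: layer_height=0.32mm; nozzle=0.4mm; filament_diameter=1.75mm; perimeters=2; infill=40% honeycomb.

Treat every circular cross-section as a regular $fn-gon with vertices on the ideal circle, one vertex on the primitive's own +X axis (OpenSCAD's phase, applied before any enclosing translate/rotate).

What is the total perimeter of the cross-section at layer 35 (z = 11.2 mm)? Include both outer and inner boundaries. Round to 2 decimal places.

18.63 mm

At z = 11.2 mm: the cylinder: section is a regular 12-gon, circumradius r=3 (perimeter = 2·12·3.000·sin(180°/12) = 18.63 mm); (whole slice rotated 15° about Z — lengths, areas and connectivity unchanged). Overall, the cross-section is a single solid region. Total boundary length (outer) = 18.63 mm.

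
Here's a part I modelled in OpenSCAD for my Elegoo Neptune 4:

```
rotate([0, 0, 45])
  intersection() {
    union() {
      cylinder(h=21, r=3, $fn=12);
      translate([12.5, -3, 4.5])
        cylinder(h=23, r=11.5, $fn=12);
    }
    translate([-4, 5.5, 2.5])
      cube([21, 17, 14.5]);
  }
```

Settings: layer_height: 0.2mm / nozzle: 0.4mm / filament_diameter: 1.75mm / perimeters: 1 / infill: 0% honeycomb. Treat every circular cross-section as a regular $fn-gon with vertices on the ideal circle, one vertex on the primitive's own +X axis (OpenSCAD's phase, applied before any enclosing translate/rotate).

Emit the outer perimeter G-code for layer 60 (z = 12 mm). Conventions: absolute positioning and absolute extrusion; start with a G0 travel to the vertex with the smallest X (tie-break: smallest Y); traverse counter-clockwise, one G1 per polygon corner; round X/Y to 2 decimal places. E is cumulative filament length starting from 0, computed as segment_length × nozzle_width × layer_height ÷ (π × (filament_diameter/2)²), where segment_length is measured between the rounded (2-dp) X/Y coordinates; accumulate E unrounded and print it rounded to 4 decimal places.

G0 X-0.15 Y7.63 Z12.00
G1 X8.13 Y15.91 E0.3895
G1 X6.86 Y17.18 E0.4492
G1 X2.83 Y14.85 E0.6040
G1 X-0.15 Y9.69 E0.8022
G1 X-0.15 Y7.63 E0.8707

At z = 12 mm: the r=3 cylinder contributes a regular 12-gon of circumradius 3; the r=11.5 cylinder at (12.5, -3) contributes a regular 12-gon of circumradius 11.5; Taking the union: the regions partially overlap (shared area 3.94 mm²), so overlapping operands fuse into one piece — 1 connected region; the cube at (-4, 5.5) is present — its section is the full 21×17 rectangle; Keeping only the common overlap: the 21×17 cube at (-4, 5.5) partially overlaps the result so far; clipping to the common part keeps 24.67 mm² — 1 connected region; (rotated 45° about Z; rotation is an isometry so areas/perimeters/island counts are preserved). The outline is a single polygon with 5 vertices. Extrusion per mm of travel: 0.4 × 0.2 / (π × 0.875²) = 0.033260. Accumulating E over each segment gives final E = 0.8707.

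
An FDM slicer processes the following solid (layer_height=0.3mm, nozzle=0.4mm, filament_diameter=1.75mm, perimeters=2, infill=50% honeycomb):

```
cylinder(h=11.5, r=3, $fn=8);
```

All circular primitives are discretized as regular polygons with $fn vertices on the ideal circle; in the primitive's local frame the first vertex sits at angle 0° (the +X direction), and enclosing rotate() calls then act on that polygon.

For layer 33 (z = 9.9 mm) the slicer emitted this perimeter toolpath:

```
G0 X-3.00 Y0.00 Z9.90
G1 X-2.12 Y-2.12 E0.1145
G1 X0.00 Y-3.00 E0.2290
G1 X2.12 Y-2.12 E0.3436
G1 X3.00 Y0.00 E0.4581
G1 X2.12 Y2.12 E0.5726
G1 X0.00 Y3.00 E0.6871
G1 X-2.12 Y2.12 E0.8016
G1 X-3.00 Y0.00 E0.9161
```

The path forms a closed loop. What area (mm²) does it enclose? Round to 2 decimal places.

Apply the shoelace formula to the sequence of (X, Y) vertices; enclosed area = 25.44 mm².

25.44 mm²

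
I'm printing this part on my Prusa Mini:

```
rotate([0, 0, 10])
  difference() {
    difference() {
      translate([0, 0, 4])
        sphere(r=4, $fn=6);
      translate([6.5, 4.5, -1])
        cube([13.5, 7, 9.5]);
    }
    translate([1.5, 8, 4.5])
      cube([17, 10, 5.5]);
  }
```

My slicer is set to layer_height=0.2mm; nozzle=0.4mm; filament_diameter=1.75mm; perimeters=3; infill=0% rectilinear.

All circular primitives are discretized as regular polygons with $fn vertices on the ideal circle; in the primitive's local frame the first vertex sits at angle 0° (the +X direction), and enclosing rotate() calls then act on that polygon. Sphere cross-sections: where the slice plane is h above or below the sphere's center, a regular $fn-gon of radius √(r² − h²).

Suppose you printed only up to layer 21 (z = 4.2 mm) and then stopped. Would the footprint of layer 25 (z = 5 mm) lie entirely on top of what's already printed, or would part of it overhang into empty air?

Compare the two slices. At z = 4.2: the r=4 sphere slices to a regular 6-gon of circumradius 3.995 (√(r²−h²) with h=0.2 from center) (area = (6/2)·3.995²·sin(360°/6) = 41.47 mm²); the cube at (6.5, 4.5) is present — its section is the full 13.5×7 rectangle (area 94.50 mm²); Taking the first minus the rest: starting from the r=4 sphere (41.47 mm²), the 13.5×7 cube at (6.5, 4.5) misses the remaining region (no effect) — area = 41.47 mm²; the cube at (1.5, 8) is not intersected at this z (z outside [4.5, 10]); Taking the first minus the rest: none of the subtracted shapes is present at this height, so the result so far is unchanged — area = 41.47 mm²; (whole slice rotated 10° about Z — lengths, areas and connectivity unchanged). At z = 5: the r=4 sphere slices to a regular 6-gon of circumradius 3.873 (√(r²−h²) with h=1 from center) (area = (6/2)·3.873²·sin(360°/6) = 38.97 mm²); the cube at (6.5, 4.5) (footprint 13.5×7) is included at this height (area 94.50 mm²); After the difference (first − rest): starting from the r=4 sphere (38.97 mm²), the 13.5×7 cube at (6.5, 4.5) misses the remaining region (no effect) — area = 38.97 mm²; the cube at (1.5, 8) (footprint 17×10) is included at this height (area 170.00 mm²); Subtracting the remaining from the first: starting from that combined region (38.97 mm²), the 17×10 cube at (1.5, 8) misses the remaining region (no effect) — area = 38.97 mm²; (rotated 10° about Z; rotation is an isometry so areas/perimeters/island counts are preserved). Checking containment: the cross-section at z = 5 is a subset of the cross-section at z = 4.2.

entirely on top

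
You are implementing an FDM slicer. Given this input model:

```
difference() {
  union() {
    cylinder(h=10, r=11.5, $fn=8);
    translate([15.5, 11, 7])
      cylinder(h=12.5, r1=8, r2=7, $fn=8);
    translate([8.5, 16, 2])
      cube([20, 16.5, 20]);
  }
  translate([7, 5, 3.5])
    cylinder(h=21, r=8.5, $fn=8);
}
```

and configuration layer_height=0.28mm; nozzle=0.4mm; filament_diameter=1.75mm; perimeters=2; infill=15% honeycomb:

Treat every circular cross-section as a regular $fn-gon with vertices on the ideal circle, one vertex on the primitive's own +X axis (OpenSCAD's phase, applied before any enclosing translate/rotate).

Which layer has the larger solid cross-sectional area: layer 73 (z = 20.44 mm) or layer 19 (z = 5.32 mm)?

Layer 73 (z = 20.44): the cylinder is not intersected at this z (z outside [0, 10]); the cone at (15.5, 11) is absent (z outside [7, 19.5]); the cube at (8.5, 16) is present — its section is the full 20×16.5 rectangle (area 330.00 mm²); Combining (union): only the 20×16.5 cube at (8.5, 16) is present, so the union is just that shape — area = 330.00 mm²; the cylinder at (7, 5): section is a regular 8-gon, circumradius r=8.5 (area = (8/2)·8.500²·sin(360°/8) = 204.35 mm²); Subtracting the remaining from the first: starting from the result so far (330.00 mm²), the r=8.5 cylinder at (7, 5) misses the remaining region (no effect) — area = 330.00 mm². So its area = 330.00 mm². Layer 19 (z = 5.32): the r=11.5 cylinder gives a regular 8-gon of circumradius 11.5 (constant along its height) (area = (8/2)·11.500²·sin(360°/8) = 374.06 mm²); the cone at (15.5, 11) is not intersected at this z (z outside [7, 19.5]); the cube at (8.5, 16) is present — its section is the full 20×16.5 rectangle (area 330.00 mm²); Taking the union: the 2 present regions are separate (no shared area or edge), so areas and boundary lengths simply add and each stays a separate island — area = 704.06 mm²; the cylinder at (7, 5): section is a regular 8-gon, circumradius r=8.5 (area = (8/2)·8.500²·sin(360°/8) = 204.35 mm²); Subtracting the remaining from the first: starting from the result so far (704.06 mm²), the r=8.5 cylinder at (7, 5) partially overlaps it — only the 121.74 mm² overlap (of its 204.35 mm²) is removed, clipping the outline — area = 582.32 mm². So its area = 582.32 mm². Layer 19 is larger (582.32 vs 330.00 mm²).

layer 19 (z = 5.32 mm)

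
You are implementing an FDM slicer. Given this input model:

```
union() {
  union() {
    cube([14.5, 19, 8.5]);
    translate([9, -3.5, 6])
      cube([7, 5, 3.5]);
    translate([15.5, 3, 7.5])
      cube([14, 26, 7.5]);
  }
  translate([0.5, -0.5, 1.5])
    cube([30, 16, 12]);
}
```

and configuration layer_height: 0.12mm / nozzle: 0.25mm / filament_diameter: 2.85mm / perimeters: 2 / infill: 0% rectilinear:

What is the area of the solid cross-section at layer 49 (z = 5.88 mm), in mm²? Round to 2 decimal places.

538.50 mm²

At z = 5.88 mm: the 14.5×19 cube contributes its full rectangle (area 275.50 mm²); the cube at (9, -3.5) does not reach this height (z outside [6, 9.5]); the cube at (15.5, 3) is absent (z outside [7.5, 15]); Merging all regions: only the 14.5×19 cube is present, so the union is just that shape — area = 275.50 mm²; the 30×16 cube at (0.5, -0.5) contributes its full rectangle (area 480.00 mm²); Taking the union: the regions partially overlap — summed areas 755.50 mm² minus the doubly-counted overlap 217.00 mm² gives 538.50 mm² — area = 538.50 mm². Overall, the cross-section is a single solid region. Net area = 538.50 mm².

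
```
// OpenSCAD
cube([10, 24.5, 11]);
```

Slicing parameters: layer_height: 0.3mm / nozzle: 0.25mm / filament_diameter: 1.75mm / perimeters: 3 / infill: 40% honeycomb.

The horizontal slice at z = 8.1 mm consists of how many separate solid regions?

1

At z = 8.1 mm: the cube is present — its section is the full 10×24.5 rectangle. The result has 1 disconnected region.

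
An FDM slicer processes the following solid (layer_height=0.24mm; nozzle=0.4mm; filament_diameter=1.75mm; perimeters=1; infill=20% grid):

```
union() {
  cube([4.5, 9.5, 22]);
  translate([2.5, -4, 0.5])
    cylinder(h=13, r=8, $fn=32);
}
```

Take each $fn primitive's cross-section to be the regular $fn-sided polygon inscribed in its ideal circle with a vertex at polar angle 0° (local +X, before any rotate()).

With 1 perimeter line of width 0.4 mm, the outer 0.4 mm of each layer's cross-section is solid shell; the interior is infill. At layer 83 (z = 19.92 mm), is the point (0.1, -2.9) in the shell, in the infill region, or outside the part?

At z = 19.92 mm: the cube (footprint 4.5×9.5) is included at this height; the cylinder at (2.5, -4) is not intersected at this z (z outside [0.5, 13.5]); Combining (union): only the 4.5×9.5 cube is present, so the union is just that shape — 1 connected region. Overall, the cross-section is a single solid region. The nearest boundary edge runs (0.00, 0.00)→(4.50, 0.00); distance from the point to it = 2.90 mm. The point is not inside any of the regions above, so it lies outside the cross-section (2.90 mm from the nearest boundary).

outside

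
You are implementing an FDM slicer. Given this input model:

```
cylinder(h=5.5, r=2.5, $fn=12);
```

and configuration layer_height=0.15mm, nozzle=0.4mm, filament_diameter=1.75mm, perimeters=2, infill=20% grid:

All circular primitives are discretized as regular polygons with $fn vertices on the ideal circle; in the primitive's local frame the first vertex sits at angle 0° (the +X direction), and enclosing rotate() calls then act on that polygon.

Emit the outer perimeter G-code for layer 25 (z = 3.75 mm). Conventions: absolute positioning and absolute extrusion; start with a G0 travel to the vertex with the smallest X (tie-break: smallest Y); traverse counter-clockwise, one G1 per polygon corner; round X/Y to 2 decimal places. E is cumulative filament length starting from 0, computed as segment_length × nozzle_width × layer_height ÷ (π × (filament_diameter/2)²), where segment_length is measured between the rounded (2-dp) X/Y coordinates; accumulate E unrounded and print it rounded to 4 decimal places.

G0 X-2.50 Y0.00 Z3.75
G1 X-2.17 Y-1.25 E0.0322
G1 X-1.25 Y-2.17 E0.0647
G1 X0.00 Y-2.50 E0.0970
G1 X1.25 Y-2.17 E0.1292
G1 X2.17 Y-1.25 E0.1617
G1 X2.50 Y0.00 E0.1939
G1 X2.17 Y1.25 E0.2262
G1 X1.25 Y2.17 E0.2586
G1 X0.00 Y2.50 E0.2909
G1 X-1.25 Y2.17 E0.3231
G1 X-2.17 Y1.25 E0.3556
G1 X-2.50 Y0.00 E0.3878

At z = 3.75 mm: the r=2.5 cylinder gives a regular 12-gon of circumradius 2.5 (constant along its height). The outline is a single polygon with 12 vertices. Extrusion per mm of travel: 0.4 × 0.15 / (π × 0.875²) = 0.024945. Accumulating E over each segment gives final E = 0.3878.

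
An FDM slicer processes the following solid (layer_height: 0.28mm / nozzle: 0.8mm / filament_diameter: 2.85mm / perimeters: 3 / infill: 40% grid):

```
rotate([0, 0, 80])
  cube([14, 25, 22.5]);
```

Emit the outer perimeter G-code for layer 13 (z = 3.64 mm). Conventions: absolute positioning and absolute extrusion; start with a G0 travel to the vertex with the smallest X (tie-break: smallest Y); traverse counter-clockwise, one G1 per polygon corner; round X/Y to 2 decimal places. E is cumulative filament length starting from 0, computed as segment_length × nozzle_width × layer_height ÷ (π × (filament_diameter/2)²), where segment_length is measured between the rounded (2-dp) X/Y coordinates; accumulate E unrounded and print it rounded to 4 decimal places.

G0 X-24.62 Y4.34 Z3.64
G1 X0.00 Y0.00 E0.8778
G1 X2.43 Y13.79 E1.3695
G1 X-22.19 Y18.13 E2.2473
G1 X-24.62 Y4.34 E2.7390

At z = 3.64 mm: the 14×25 cube contributes its full rectangle; (rotated 80° about Z; rotation is an isometry so areas/perimeters/island counts are preserved). The outline is a single polygon with 4 vertices. Extrusion per mm of travel: 0.8 × 0.28 / (π × 1.425²) = 0.035113. Accumulating E over each segment gives final E = 2.7390.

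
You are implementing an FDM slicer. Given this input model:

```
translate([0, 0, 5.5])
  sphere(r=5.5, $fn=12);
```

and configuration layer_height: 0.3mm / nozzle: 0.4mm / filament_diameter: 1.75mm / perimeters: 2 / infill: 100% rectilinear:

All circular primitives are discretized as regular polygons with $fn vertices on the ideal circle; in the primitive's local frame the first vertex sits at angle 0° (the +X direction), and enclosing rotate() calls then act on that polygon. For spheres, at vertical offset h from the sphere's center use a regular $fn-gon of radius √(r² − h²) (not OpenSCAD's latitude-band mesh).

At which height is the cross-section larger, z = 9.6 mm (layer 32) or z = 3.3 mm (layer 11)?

layer 11 (z = 3.3 mm)

Layer 32 (z = 9.6): the sphere: section is a regular 12-gon, circumradius = √(r²−h²) = √(5.5²−4.1²) = 3.666 (area = (12/2)·3.666²·sin(360°/12) = 40.32 mm²). So its area = 40.32 mm². Layer 11 (z = 3.3): the sphere: section is a regular 12-gon, circumradius = √(r²−h²) = √(5.5²−2.2²) = 5.041 (area = (12/2)·5.041²·sin(360°/12) = 76.23 mm²). So its area = 76.23 mm². Layer 11 is larger (76.23 vs 40.32 mm²).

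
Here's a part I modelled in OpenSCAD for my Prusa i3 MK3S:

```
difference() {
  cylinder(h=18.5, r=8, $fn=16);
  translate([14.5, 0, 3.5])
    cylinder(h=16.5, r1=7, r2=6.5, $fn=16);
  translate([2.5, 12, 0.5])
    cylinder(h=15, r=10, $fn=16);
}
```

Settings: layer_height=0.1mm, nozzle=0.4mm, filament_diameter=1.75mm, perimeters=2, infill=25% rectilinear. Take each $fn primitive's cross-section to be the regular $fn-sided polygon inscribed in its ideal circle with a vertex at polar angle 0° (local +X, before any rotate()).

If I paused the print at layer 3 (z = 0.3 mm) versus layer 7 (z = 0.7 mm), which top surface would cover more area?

Layer 3 (z = 0.3): the r=8 cylinder gives a regular 16-gon of circumradius 8 (constant along its height) (area = (16/2)·8.000²·sin(360°/16) = 195.93 mm²); the cone at (14.5, 0) is not intersected at this z (z outside [3.5, 20]); the cylinder at (2.5, 12) does not reach this height (z outside [0.5, 15.5]); Taking the first minus the rest: none of the subtracted shapes is present at this height, so the r=8 cylinder is unchanged — area = 195.93 mm². So its area = 195.93 mm². Layer 7 (z = 0.7): the r=8 cylinder contributes a regular 16-gon of circumradius 8 (area = (16/2)·8.000²·sin(360°/16) = 195.93 mm²); the cone at (14.5, 0) is absent (z outside [3.5, 20]); the r=10 cylinder at (2.5, 12) contributes a regular 16-gon of circumradius 10 (area = (16/2)·10.000²·sin(360°/16) = 306.15 mm²); After the difference (first − rest): starting from the r=8 cylinder (195.93 mm²), the r=10 cylinder at (2.5, 12) partially overlaps it — only the 48.52 mm² overlap (of its 306.15 mm²) is removed, clipping the outline — area = 147.41 mm². So its area = 147.41 mm². Layer 3 is larger (195.93 vs 147.41 mm²).

layer 3 (z = 0.3 mm)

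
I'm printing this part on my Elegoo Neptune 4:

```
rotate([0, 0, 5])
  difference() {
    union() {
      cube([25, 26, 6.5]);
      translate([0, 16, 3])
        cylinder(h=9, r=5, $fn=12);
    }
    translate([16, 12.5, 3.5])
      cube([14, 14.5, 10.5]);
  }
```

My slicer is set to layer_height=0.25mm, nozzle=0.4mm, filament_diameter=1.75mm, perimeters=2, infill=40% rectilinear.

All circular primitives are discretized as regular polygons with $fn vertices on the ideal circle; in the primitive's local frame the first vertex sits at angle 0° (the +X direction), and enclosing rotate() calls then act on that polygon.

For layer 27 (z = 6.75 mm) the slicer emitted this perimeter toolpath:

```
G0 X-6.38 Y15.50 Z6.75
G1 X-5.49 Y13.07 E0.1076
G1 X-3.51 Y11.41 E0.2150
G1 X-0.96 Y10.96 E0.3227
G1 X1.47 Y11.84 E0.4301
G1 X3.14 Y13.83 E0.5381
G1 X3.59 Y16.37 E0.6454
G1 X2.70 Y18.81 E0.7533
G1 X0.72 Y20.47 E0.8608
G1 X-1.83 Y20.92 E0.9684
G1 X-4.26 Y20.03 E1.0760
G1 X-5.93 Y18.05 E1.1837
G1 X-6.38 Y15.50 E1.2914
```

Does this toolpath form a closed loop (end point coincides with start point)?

yes

Start point (G0): (-6.38, 15.50). End point (last G1): the path returns to the start — closed.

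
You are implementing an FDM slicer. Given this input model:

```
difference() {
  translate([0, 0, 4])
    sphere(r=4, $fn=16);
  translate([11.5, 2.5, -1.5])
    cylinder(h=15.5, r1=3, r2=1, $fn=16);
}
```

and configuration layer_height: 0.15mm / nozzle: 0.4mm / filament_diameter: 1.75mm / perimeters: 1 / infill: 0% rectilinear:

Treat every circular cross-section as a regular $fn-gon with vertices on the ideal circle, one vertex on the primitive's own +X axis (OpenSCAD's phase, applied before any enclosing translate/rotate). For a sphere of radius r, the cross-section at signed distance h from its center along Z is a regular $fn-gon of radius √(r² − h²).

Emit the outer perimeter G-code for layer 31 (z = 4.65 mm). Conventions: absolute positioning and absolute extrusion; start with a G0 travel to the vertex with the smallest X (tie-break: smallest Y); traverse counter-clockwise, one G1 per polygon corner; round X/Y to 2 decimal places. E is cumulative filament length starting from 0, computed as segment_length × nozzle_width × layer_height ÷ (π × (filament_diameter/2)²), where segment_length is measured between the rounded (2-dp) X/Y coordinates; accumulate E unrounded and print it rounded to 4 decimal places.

At z = 4.65 mm: the r=4 sphere contributes a regular 16-gon of circumradius √(4²−0.65²) = 3.947; the cone at (11.5, 2.5): at t=0.397 of its height the radius interpolates to r₁+(r₂−r₁)t = 2.206, giving a regular 16-gon of that circumradius; Subtracting the remaining from the first: starting from the r=4 sphere, the cone at (11.5, 2.5) misses the remaining region (no effect) — 1 connected region. The outline is a single polygon with 16 vertices. Extrusion per mm of travel: 0.4 × 0.15 / (π × 0.875²) = 0.024945. Accumulating E over each segment gives final E = 0.6150.

G0 X-3.95 Y0.00 Z4.65
G1 X-3.65 Y-1.51 E0.0384
G1 X-2.79 Y-2.79 E0.0769
G1 X-1.51 Y-3.65 E0.1153
G1 X0.00 Y-3.95 E0.1537
G1 X1.51 Y-3.65 E0.1921
G1 X2.79 Y-2.79 E0.2306
G1 X3.65 Y-1.51 E0.2691
G1 X3.95 Y0.00 E0.3075
G1 X3.65 Y1.51 E0.3459
G1 X2.79 Y2.79 E0.3844
G1 X1.51 Y3.65 E0.4228
G1 X0.00 Y3.95 E0.4612
G1 X-1.51 Y3.65 E0.4996
G1 X-2.79 Y2.79 E0.5381
G1 X-3.65 Y1.51 E0.5766
G1 X-3.95 Y0.00 E0.6150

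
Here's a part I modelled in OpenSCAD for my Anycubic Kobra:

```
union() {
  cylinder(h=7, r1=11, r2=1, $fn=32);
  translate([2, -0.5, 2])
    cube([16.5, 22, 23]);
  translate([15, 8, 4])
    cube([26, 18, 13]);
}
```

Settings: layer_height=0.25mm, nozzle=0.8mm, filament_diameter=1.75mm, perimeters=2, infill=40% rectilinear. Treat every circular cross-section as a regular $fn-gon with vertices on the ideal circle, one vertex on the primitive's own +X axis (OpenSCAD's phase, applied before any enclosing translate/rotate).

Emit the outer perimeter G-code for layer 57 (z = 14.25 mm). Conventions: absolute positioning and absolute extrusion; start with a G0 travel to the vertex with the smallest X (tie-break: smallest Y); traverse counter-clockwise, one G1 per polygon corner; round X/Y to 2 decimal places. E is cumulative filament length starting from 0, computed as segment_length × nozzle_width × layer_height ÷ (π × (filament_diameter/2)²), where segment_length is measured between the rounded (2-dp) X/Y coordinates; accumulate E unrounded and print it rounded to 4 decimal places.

G0 X2.00 Y-0.50 Z14.25
G1 X18.50 Y-0.50 E1.3720
G1 X18.50 Y8.00 E2.0788
G1 X41.00 Y8.00 E3.9496
G1 X41.00 Y26.00 E5.4463
G1 X15.00 Y26.00 E7.6083
G1 X15.00 Y21.50 E7.9824
G1 X2.00 Y21.50 E9.0634
G1 X2.00 Y-0.50 E10.8927

At z = 14.25 mm: the cone does not reach this height (z outside [0, 7]); the cube at (2, -0.5) (footprint 16.5×22) is included at this height; the 26×18 cube at (15, 8) contributes its full rectangle; Combining (union): the regions partially overlap (shared area 47.25 mm²), so overlapping operands fuse into one piece — 1 connected region. The outline is a single polygon with 8 vertices. Extrusion per mm of travel: 0.8 × 0.25 / (π × 0.875²) = 0.083150. Accumulating E over each segment gives final E = 10.8927.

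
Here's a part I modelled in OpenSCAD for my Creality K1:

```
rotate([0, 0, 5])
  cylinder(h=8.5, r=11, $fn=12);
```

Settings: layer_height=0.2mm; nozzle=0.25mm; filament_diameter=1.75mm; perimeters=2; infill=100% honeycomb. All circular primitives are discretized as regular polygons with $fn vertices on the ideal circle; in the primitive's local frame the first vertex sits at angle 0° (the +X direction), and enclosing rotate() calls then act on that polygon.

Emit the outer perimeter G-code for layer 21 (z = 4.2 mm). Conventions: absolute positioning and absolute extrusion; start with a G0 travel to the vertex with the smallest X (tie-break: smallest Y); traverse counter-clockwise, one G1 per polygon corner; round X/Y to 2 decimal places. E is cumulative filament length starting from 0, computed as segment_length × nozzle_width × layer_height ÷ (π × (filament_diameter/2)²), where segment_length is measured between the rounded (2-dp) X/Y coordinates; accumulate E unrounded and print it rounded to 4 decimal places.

G0 X-10.96 Y-0.96 Z4.20
G1 X-9.01 Y-6.31 E0.1184
G1 X-4.65 Y-9.97 E0.2367
G1 X0.96 Y-10.96 E0.3551
G1 X6.31 Y-9.01 E0.4735
G1 X9.97 Y-4.65 E0.5918
G1 X10.96 Y0.96 E0.7103
G1 X9.01 Y6.31 E0.8286
G1 X4.65 Y9.97 E0.9470
G1 X-0.96 Y10.96 E1.0654
G1 X-6.31 Y9.01 E1.1837
G1 X-9.97 Y4.65 E1.3021
G1 X-10.96 Y-0.96 E1.4205

At z = 4.2 mm: the r=11 cylinder contributes a regular 12-gon of circumradius 11; (whole slice rotated 5° about Z — lengths, areas and connectivity unchanged). The outline is a single polygon with 12 vertices. Extrusion per mm of travel: 0.25 × 0.2 / (π × 0.875²) = 0.020788. Accumulating E over each segment gives final E = 1.4205.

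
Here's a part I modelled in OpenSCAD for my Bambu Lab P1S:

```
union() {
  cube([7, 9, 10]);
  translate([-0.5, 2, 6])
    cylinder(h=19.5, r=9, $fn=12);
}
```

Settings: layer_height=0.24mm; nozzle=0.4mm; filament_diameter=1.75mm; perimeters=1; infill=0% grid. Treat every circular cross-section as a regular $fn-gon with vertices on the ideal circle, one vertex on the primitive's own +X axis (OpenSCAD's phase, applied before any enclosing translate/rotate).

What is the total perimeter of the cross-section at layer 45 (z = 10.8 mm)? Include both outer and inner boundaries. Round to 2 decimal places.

55.90 mm

At z = 10.8 mm: the cube is not intersected at this z (z outside [0, 10]); the cylinder at (-0.5, 2): section is a regular 12-gon, circumradius r=9 (perimeter = 2·12·9.000·sin(180°/12) = 55.90 mm); Combining (union): only the r=9 cylinder at (-0.5, 2) is present, so the union is just that shape — boundary = 55.90 mm. Overall, the cross-section is a single solid region. Total boundary length (outer) = 55.90 mm.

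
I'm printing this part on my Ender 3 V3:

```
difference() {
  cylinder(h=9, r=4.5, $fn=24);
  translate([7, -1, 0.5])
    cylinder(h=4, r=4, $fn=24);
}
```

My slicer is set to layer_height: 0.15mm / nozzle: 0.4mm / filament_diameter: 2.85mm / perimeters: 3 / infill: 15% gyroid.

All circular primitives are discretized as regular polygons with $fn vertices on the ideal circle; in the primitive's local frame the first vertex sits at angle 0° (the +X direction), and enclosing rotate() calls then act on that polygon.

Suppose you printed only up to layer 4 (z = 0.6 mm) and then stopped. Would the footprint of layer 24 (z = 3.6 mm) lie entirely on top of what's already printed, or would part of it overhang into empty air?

Compare the two slices. At z = 0.6: the r=4.5 cylinder gives a regular 24-gon of circumradius 4.5 (constant along its height) (area = (24/2)·4.500²·sin(360°/24) = 62.89 mm²); the r=4 cylinder at (7, -1) gives a regular 24-gon of circumradius 4 (constant along its height) (area = (24/2)·4.000²·sin(360°/24) = 49.69 mm²); Taking the first minus the rest: starting from the r=4.5 cylinder (62.89 mm²), the r=4 cylinder at (7, -1) partially overlaps it — only the 4.32 mm² overlap (of its 49.69 mm²) is removed, clipping the outline — area = 58.57 mm². At z = 3.6: the r=4.5 cylinder contributes a regular 24-gon of circumradius 4.5 (area = (24/2)·4.500²·sin(360°/24) = 62.89 mm²); the cylinder at (7, -1): section is a regular 24-gon, circumradius r=4 (area = (24/2)·4.000²·sin(360°/24) = 49.69 mm²); Taking the first minus the rest: starting from the r=4.5 cylinder (62.89 mm²), the r=4 cylinder at (7, -1) partially overlaps it — only the 4.32 mm² overlap (of its 49.69 mm²) is removed, clipping the outline — area = 58.57 mm². Checking containment: the cross-section at z = 3.6 is a subset of the cross-section at z = 0.6.

entirely on top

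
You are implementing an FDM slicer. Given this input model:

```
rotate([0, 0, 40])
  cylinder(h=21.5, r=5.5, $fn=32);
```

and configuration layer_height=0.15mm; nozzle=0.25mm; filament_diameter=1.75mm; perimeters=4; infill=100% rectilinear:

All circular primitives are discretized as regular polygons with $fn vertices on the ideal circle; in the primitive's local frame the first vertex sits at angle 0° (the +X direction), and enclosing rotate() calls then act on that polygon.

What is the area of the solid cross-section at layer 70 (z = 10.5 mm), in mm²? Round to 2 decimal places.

At z = 10.5 mm: the cylinder: section is a regular 32-gon, circumradius r=5.5 (area = (32/2)·5.500²·sin(360°/32) = 94.42 mm²); (rotated 40° about Z; rotation is an isometry so areas/perimeters/island counts are preserved). Overall, the cross-section is a single solid region. Net area = 94.42 mm².

94.42 mm²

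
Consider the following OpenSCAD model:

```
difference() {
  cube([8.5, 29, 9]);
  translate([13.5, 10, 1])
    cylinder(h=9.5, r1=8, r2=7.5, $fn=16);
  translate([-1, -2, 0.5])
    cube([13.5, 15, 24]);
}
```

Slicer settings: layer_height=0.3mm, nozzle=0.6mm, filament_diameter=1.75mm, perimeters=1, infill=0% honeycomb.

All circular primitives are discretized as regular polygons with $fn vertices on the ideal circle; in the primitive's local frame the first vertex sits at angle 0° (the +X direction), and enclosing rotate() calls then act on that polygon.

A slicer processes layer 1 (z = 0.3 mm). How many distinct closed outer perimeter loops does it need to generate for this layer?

At z = 0.3 mm: the 8.5×29 cube contributes its full rectangle; the cone at (13.5, 10) is absent (z outside [1, 10.5]); the cube at (-1, -2) does not reach this height (z outside [0.5, 24.5]); Taking the first minus the rest: none of the subtracted shapes is present at this height, so the 8.5×29 cube is unchanged — 1 connected region. The result has 1 disconnected region.

1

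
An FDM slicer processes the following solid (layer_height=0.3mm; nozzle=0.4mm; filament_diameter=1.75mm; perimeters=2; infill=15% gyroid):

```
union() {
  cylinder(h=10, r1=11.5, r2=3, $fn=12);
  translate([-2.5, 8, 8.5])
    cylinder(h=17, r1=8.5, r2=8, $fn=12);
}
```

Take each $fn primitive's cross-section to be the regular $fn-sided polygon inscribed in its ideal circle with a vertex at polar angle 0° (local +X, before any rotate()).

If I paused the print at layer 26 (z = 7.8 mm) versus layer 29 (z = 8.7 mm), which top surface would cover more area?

layer 29 (z = 8.7 mm)

Layer 26 (z = 7.8): the cone contributes a regular 12-gon of circumradius 4.870 (interpolated between r1=11.5 and r2=3 at t=0.780) (area = (12/2)·4.870²·sin(360°/12) = 71.15 mm²); the cone at (-2.5, 8) is absent (z outside [8.5, 25.5]); Combining (union): only the cone is present, so the union is just that shape — area = 71.15 mm². So its area = 71.15 mm². Layer 29 (z = 8.7): the cone (r1=11.5→r2=3) has section circumradius 4.105 here — a regular 12-gon (area = (12/2)·4.105²·sin(360°/12) = 50.55 mm²); the cone at (-2.5, 8): at t=0.012 of its height the radius interpolates to r₁+(r₂−r₁)t = 8.494, giving a regular 12-gon of that circumradius (area = (12/2)·8.494²·sin(360°/12) = 216.45 mm²); Combining (union): the regions partially overlap — summed areas 267.00 mm² minus the doubly-counted overlap 22.08 mm² gives 244.92 mm² — area = 244.92 mm². So its area = 244.92 mm². Layer 29 is larger (244.92 vs 71.15 mm²).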